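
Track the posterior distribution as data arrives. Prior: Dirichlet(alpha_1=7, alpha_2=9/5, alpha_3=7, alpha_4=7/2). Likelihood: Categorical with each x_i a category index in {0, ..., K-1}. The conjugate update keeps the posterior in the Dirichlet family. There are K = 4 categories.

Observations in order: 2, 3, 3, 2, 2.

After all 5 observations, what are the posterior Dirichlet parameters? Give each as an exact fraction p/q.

obs 1: x=2 → posterior Dirichlet(7, 9/5, 8, 7/2)
obs 2: x=3 → posterior Dirichlet(7, 9/5, 8, 9/2)
obs 3: x=3 → posterior Dirichlet(7, 9/5, 8, 11/2)
obs 4: x=2 → posterior Dirichlet(7, 9/5, 9, 11/2)
obs 5: x=2 → posterior Dirichlet(7, 9/5, 10, 11/2)

alpha_1=7, alpha_2=9/5, alpha_3=10, alpha_4=11/2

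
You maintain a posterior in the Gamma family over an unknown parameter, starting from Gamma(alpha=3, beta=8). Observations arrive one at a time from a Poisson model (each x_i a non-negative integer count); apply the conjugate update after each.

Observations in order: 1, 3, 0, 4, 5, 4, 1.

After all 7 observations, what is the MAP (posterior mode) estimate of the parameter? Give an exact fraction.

obs 1: x=1 → posterior Gamma(4, 9)
obs 2: x=3 → posterior Gamma(7, 10)
obs 3: x=0 → posterior Gamma(7, 11)
obs 4: x=4 → posterior Gamma(11, 12)
obs 5: x=5 → posterior Gamma(16, 13)
obs 6: x=4 → posterior Gamma(20, 14)
obs 7: x=1 → posterior Gamma(21, 15)

4/3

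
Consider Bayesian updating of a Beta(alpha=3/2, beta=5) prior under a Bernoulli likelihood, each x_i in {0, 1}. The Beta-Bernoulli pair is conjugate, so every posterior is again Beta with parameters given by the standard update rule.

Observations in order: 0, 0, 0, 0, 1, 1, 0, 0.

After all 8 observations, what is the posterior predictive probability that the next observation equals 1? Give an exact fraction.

7/29

obs 1: x=0 → posterior Beta(3/2, 6)
obs 2: x=0 → posterior Beta(3/2, 7)
obs 3: x=0 → posterior Beta(3/2, 8)
obs 4: x=0 → posterior Beta(3/2, 9)
obs 5: x=1 → posterior Beta(5/2, 9)
obs 6: x=1 → posterior Beta(7/2, 9)
obs 7: x=0 → posterior Beta(7/2, 10)
obs 8: x=0 → posterior Beta(7/2, 11)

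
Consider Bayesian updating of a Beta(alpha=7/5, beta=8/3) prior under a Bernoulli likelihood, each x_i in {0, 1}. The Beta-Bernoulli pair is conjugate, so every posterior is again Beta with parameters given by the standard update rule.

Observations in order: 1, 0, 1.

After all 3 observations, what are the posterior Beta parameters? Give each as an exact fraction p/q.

obs 1: x=1 → posterior Beta(12/5, 8/3)
obs 2: x=0 → posterior Beta(12/5, 11/3)
obs 3: x=1 → posterior Beta(17/5, 11/3)

alpha=17/5, beta=11/3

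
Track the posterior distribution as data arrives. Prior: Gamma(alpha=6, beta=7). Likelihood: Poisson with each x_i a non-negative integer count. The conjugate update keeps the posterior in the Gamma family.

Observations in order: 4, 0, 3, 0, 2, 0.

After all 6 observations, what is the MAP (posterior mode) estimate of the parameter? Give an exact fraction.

obs 1: x=4 → posterior Gamma(10, 8)
obs 2: x=0 → posterior Gamma(10, 9)
obs 3: x=3 → posterior Gamma(13, 10)
obs 4: x=0 → posterior Gamma(13, 11)
obs 5: x=2 → posterior Gamma(15, 12)
obs 6: x=0 → posterior Gamma(15, 13)

14/13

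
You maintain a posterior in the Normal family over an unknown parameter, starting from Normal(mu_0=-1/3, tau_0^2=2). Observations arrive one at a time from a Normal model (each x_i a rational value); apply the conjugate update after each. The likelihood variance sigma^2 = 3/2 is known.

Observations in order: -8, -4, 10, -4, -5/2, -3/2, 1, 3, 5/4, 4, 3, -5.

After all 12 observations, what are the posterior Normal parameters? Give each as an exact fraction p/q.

mu_0=-4/17, tau_0^2=2/17

obs 1: x=-8 → posterior Normal(-33/7, 6/7)
obs 2: x=-4 → posterior Normal(-49/11, 6/11)
obs 3: x=10 → posterior Normal(-3/5, 2/5)
obs 4: x=-4 → posterior Normal(-25/19, 6/19)
obs 5: x=-5/2 → posterior Normal(-35/23, 6/23)
obs 6: x=-3/2 → posterior Normal(-41/27, 2/9)
obs 7: x=1 → posterior Normal(-37/31, 6/31)
obs 8: x=3 → posterior Normal(-5/7, 6/35)
obs 9: x=5/4 → posterior Normal(-20/39, 2/13)
obs 10: x=4 → posterior Normal(-4/43, 6/43)
obs 11: x=3 → posterior Normal(8/47, 6/47)
obs 12: x=-5 → posterior Normal(-4/17, 2/17)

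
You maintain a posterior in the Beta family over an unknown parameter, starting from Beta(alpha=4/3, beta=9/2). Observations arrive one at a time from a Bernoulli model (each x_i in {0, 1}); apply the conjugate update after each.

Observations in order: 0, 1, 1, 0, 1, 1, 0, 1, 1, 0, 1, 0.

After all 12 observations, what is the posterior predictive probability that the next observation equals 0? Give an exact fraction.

57/107

obs 1: x=0 → posterior Beta(4/3, 11/2)
obs 2: x=1 → posterior Beta(7/3, 11/2)
obs 3: x=1 → posterior Beta(10/3, 11/2)
obs 4: x=0 → posterior Beta(10/3, 13/2)
obs 5: x=1 → posterior Beta(13/3, 13/2)
obs 6: x=1 → posterior Beta(16/3, 13/2)
obs 7: x=0 → posterior Beta(16/3, 15/2)
obs 8: x=1 → posterior Beta(19/3, 15/2)
obs 9: x=1 → posterior Beta(22/3, 15/2)
obs 10: x=0 → posterior Beta(22/3, 17/2)
obs 11: x=1 → posterior Beta(25/3, 17/2)
obs 12: x=0 → posterior Beta(25/3, 19/2)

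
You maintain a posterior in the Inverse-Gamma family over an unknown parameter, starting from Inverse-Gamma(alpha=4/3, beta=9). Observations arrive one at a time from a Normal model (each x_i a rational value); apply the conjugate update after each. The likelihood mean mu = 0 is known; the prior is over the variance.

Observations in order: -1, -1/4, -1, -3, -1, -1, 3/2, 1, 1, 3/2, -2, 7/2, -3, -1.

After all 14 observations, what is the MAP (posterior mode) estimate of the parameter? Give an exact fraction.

3063/896

obs 1: x=-1 → posterior Inverse-Gamma(11/6, 19/2)
obs 2: x=-1/4 → posterior Inverse-Gamma(7/3, 305/32)
obs 3: x=-1 → posterior Inverse-Gamma(17/6, 321/32)
obs 4: x=-3 → posterior Inverse-Gamma(10/3, 465/32)
obs 5: x=-1 → posterior Inverse-Gamma(23/6, 481/32)
obs 6: x=-1 → posterior Inverse-Gamma(13/3, 497/32)
obs 7: x=3/2 → posterior Inverse-Gamma(29/6, 533/32)
obs 8: x=1 → posterior Inverse-Gamma(16/3, 549/32)
obs 9: x=1 → posterior Inverse-Gamma(35/6, 565/32)
obs 10: x=3/2 → posterior Inverse-Gamma(19/3, 601/32)
obs 11: x=-2 → posterior Inverse-Gamma(41/6, 665/32)
obs 12: x=7/2 → posterior Inverse-Gamma(22/3, 861/32)
obs 13: x=-3 → posterior Inverse-Gamma(47/6, 1005/32)
obs 14: x=-1 → posterior Inverse-Gamma(25/3, 1021/32)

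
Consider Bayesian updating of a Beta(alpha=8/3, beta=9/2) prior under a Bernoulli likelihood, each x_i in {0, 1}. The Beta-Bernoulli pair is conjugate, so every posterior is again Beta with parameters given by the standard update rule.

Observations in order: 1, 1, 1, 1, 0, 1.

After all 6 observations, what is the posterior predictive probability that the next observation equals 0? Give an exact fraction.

obs 1: x=1 → posterior Beta(11/3, 9/2)
obs 2: x=1 → posterior Beta(14/3, 9/2)
obs 3: x=1 → posterior Beta(17/3, 9/2)
obs 4: x=1 → posterior Beta(20/3, 9/2)
obs 5: x=0 → posterior Beta(20/3, 11/2)
obs 6: x=1 → posterior Beta(23/3, 11/2)

33/79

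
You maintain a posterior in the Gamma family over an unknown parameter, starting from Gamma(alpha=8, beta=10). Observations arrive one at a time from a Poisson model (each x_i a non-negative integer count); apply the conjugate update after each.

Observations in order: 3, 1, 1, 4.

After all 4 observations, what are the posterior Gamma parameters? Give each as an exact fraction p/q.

alpha=17, beta=14

obs 1: x=3 → posterior Gamma(11, 11)
obs 2: x=1 → posterior Gamma(12, 12)
obs 3: x=1 → posterior Gamma(13, 13)
obs 4: x=4 → posterior Gamma(17, 14)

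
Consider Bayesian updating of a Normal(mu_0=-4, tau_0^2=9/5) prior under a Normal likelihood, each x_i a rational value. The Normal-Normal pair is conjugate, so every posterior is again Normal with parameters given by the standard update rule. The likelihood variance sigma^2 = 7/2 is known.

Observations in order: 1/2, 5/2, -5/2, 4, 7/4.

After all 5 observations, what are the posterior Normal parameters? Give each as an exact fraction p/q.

obs 1: x=1/2 → posterior Normal(-131/53, 63/53)
obs 2: x=5/2 → posterior Normal(-86/71, 63/71)
obs 3: x=-5/2 → posterior Normal(-131/89, 63/89)
obs 4: x=4 → posterior Normal(-59/107, 63/107)
obs 5: x=7/4 → posterior Normal(-11/50, 63/125)

mu_0=-11/50, tau_0^2=63/125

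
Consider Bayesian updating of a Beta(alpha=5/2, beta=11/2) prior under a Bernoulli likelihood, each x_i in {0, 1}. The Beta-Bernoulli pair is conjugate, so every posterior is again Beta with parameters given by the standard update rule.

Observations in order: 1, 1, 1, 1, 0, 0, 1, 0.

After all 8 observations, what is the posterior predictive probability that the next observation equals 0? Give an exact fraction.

obs 1: x=1 → posterior Beta(7/2, 11/2)
obs 2: x=1 → posterior Beta(9/2, 11/2)
obs 3: x=1 → posterior Beta(11/2, 11/2)
obs 4: x=1 → posterior Beta(13/2, 11/2)
obs 5: x=0 → posterior Beta(13/2, 13/2)
obs 6: x=0 → posterior Beta(13/2, 15/2)
obs 7: x=1 → posterior Beta(15/2, 15/2)
obs 8: x=0 → posterior Beta(15/2, 17/2)

17/32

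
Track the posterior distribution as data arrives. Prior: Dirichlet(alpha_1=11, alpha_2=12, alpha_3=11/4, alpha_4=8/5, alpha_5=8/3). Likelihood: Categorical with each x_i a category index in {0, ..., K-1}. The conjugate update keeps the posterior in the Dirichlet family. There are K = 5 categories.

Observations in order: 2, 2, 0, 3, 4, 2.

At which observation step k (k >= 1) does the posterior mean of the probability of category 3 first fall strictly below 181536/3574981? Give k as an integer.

obs 1: x=2 → posterior Dirichlet(11, 12, 15/4, 8/5, 8/3)
obs 2: x=2 → posterior Dirichlet(11, 12, 19/4, 8/5, 8/3)
obs 3: x=0 → posterior Dirichlet(12, 12, 19/4, 8/5, 8/3)
obs 4: x=3 → posterior Dirichlet(12, 12, 19/4, 13/5, 8/3)
obs 5: x=4 → posterior Dirichlet(12, 12, 19/4, 13/5, 11/3)
obs 6: x=2 → posterior Dirichlet(12, 12, 23/4, 13/5, 11/3)

k = 2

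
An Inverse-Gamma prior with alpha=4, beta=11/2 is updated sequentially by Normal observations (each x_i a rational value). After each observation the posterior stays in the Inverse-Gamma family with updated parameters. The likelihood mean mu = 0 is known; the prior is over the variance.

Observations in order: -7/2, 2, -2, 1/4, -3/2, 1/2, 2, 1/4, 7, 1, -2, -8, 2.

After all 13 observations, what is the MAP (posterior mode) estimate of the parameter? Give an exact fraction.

obs 1: x=-7/2 → posterior Inverse-Gamma(9/2, 93/8)
obs 2: x=2 → posterior Inverse-Gamma(5, 109/8)
obs 3: x=-2 → posterior Inverse-Gamma(11/2, 125/8)
obs 4: x=1/4 → posterior Inverse-Gamma(6, 501/32)
obs 5: x=-3/2 → posterior Inverse-Gamma(13/2, 537/32)
obs 6: x=1/2 → posterior Inverse-Gamma(7, 541/32)
obs 7: x=2 → posterior Inverse-Gamma(15/2, 605/32)
obs 8: x=1/4 → posterior Inverse-Gamma(8, 303/16)
obs 9: x=7 → posterior Inverse-Gamma(17/2, 695/16)
obs 10: x=1 → posterior Inverse-Gamma(9, 703/16)
obs 11: x=-2 → posterior Inverse-Gamma(19/2, 735/16)
obs 12: x=-8 → posterior Inverse-Gamma(10, 1247/16)
obs 13: x=2 → posterior Inverse-Gamma(21/2, 1279/16)

1279/184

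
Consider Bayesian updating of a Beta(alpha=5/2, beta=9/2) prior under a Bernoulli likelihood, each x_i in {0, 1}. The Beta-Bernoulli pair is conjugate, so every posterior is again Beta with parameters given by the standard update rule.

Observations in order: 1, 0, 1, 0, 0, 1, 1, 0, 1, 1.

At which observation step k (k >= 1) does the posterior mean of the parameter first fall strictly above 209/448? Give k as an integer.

obs 1: x=1 → posterior Beta(7/2, 9/2)
obs 2: x=0 → posterior Beta(7/2, 11/2)
obs 3: x=1 → posterior Beta(9/2, 11/2)
obs 4: x=0 → posterior Beta(9/2, 13/2)
obs 5: x=0 → posterior Beta(9/2, 15/2)
obs 6: x=1 → posterior Beta(11/2, 15/2)
obs 7: x=1 → posterior Beta(13/2, 15/2)
obs 8: x=0 → posterior Beta(13/2, 17/2)
obs 9: x=1 → posterior Beta(15/2, 17/2)
obs 10: x=1 → posterior Beta(17/2, 17/2)

k = 9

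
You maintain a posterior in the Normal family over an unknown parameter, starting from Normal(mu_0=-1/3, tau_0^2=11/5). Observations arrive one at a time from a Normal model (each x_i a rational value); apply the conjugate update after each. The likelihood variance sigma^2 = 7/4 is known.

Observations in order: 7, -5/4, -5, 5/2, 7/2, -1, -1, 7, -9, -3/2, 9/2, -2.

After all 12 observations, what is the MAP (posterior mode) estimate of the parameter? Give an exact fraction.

obs 1: x=7 → posterior Normal(889/237, 77/79)
obs 2: x=-5/4 → posterior Normal(724/369, 77/123)
obs 3: x=-5 → posterior Normal(64/501, 77/167)
obs 4: x=5/2 → posterior Normal(394/633, 77/211)
obs 5: x=7/2 → posterior Normal(856/765, 77/255)
obs 6: x=-1 → posterior Normal(724/897, 77/299)
obs 7: x=-1 → posterior Normal(592/1029, 11/49)
obs 8: x=7 → posterior Normal(1516/1161, 77/387)
obs 9: x=-9 → posterior Normal(328/1293, 77/431)
obs 10: x=-3/2 → posterior Normal(26/285, 77/475)
obs 11: x=9/2 → posterior Normal(724/1557, 77/519)
obs 12: x=-2 → posterior Normal(460/1689, 77/563)

460/1689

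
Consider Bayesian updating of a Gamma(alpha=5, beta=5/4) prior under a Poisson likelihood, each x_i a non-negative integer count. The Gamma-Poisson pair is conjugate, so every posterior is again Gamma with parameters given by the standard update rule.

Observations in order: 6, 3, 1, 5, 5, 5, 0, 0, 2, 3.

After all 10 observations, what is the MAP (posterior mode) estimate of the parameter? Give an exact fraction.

obs 1: x=6 → posterior Gamma(11, 9/4)
obs 2: x=3 → posterior Gamma(14, 13/4)
obs 3: x=1 → posterior Gamma(15, 17/4)
obs 4: x=5 → posterior Gamma(20, 21/4)
obs 5: x=5 → posterior Gamma(25, 25/4)
obs 6: x=5 → posterior Gamma(30, 29/4)
obs 7: x=0 → posterior Gamma(30, 33/4)
obs 8: x=0 → posterior Gamma(30, 37/4)
obs 9: x=2 → posterior Gamma(32, 41/4)
obs 10: x=3 → posterior Gamma(35, 45/4)

136/45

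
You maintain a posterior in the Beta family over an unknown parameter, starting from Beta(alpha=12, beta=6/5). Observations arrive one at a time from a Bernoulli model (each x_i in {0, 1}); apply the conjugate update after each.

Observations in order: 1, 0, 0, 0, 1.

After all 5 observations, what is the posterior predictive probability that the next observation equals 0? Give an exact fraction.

3/13

obs 1: x=1 → posterior Beta(13, 6/5)
obs 2: x=0 → posterior Beta(13, 11/5)
obs 3: x=0 → posterior Beta(13, 16/5)
obs 4: x=0 → posterior Beta(13, 21/5)
obs 5: x=1 → posterior Beta(14, 21/5)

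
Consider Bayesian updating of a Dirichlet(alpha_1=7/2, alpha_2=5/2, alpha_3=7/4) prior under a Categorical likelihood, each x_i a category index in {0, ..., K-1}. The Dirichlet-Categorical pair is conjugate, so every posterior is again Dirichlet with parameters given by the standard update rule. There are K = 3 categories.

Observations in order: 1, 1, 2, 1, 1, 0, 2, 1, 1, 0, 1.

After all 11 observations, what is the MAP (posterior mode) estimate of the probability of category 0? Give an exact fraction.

2/7

obs 1: x=1 → posterior Dirichlet(7/2, 7/2, 7/4)
obs 2: x=1 → posterior Dirichlet(7/2, 9/2, 7/4)
obs 3: x=2 → posterior Dirichlet(7/2, 9/2, 11/4)
obs 4: x=1 → posterior Dirichlet(7/2, 11/2, 11/4)
obs 5: x=1 → posterior Dirichlet(7/2, 13/2, 11/4)
obs 6: x=0 → posterior Dirichlet(9/2, 13/2, 11/4)
obs 7: x=2 → posterior Dirichlet(9/2, 13/2, 15/4)
obs 8: x=1 → posterior Dirichlet(9/2, 15/2, 15/4)
obs 9: x=1 → posterior Dirichlet(9/2, 17/2, 15/4)
obs 10: x=0 → posterior Dirichlet(11/2, 17/2, 15/4)
obs 11: x=1 → posterior Dirichlet(11/2, 19/2, 15/4)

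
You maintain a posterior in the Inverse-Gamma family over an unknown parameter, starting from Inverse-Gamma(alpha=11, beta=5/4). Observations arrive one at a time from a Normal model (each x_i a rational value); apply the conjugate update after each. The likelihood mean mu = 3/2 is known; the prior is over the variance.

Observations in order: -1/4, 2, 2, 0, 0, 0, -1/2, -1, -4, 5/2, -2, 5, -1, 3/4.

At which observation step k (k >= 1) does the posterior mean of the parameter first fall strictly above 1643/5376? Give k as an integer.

k = 4

obs 1: x=-1/4 → posterior Inverse-Gamma(23/2, 89/32)
obs 2: x=2 → posterior Inverse-Gamma(12, 93/32)
obs 3: x=2 → posterior Inverse-Gamma(25/2, 97/32)
obs 4: x=0 → posterior Inverse-Gamma(13, 133/32)
obs 5: x=0 → posterior Inverse-Gamma(27/2, 169/32)
obs 6: x=0 → posterior Inverse-Gamma(14, 205/32)
obs 7: x=-1/2 → posterior Inverse-Gamma(29/2, 269/32)
obs 8: x=-1 → posterior Inverse-Gamma(15, 369/32)
obs 9: x=-4 → posterior Inverse-Gamma(31/2, 853/32)
obs 10: x=5/2 → posterior Inverse-Gamma(16, 869/32)
obs 11: x=-2 → posterior Inverse-Gamma(33/2, 1065/32)
obs 12: x=5 → posterior Inverse-Gamma(17, 1261/32)
obs 13: x=-1 → posterior Inverse-Gamma(35/2, 1361/32)
obs 14: x=3/4 → posterior Inverse-Gamma(18, 685/16)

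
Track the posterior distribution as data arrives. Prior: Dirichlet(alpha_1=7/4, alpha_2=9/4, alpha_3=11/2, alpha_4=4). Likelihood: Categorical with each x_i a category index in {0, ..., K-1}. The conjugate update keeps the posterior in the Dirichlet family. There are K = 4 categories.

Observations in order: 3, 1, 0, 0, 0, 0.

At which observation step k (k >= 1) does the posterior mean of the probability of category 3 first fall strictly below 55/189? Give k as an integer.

k = 4

obs 1: x=3 → posterior Dirichlet(7/4, 9/4, 11/2, 5)
obs 2: x=1 → posterior Dirichlet(7/4, 13/4, 11/2, 5)
obs 3: x=0 → posterior Dirichlet(11/4, 13/4, 11/2, 5)
obs 4: x=0 → posterior Dirichlet(15/4, 13/4, 11/2, 5)
obs 5: x=0 → posterior Dirichlet(19/4, 13/4, 11/2, 5)
obs 6: x=0 → posterior Dirichlet(23/4, 13/4, 11/2, 5)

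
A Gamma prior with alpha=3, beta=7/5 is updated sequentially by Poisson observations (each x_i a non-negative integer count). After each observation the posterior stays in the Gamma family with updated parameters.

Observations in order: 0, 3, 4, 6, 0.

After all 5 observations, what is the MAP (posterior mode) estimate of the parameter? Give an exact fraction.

75/32

obs 1: x=0 → posterior Gamma(3, 12/5)
obs 2: x=3 → posterior Gamma(6, 17/5)
obs 3: x=4 → posterior Gamma(10, 22/5)
obs 4: x=6 → posterior Gamma(16, 27/5)
obs 5: x=0 → posterior Gamma(16, 32/5)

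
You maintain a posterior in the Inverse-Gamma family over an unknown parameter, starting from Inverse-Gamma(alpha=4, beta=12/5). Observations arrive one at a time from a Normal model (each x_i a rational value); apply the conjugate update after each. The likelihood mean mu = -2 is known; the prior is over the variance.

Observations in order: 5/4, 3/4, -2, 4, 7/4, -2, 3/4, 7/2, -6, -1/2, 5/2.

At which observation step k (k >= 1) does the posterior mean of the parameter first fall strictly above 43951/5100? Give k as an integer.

k = 11

obs 1: x=5/4 → posterior Inverse-Gamma(9/2, 1229/160)
obs 2: x=3/4 → posterior Inverse-Gamma(5, 917/80)
obs 3: x=-2 → posterior Inverse-Gamma(11/2, 917/80)
obs 4: x=4 → posterior Inverse-Gamma(6, 2357/80)
obs 5: x=7/4 → posterior Inverse-Gamma(13/2, 5839/160)
obs 6: x=-2 → posterior Inverse-Gamma(7, 5839/160)
obs 7: x=3/4 → posterior Inverse-Gamma(15/2, 1611/40)
obs 8: x=7/2 → posterior Inverse-Gamma(8, 277/5)
obs 9: x=-6 → posterior Inverse-Gamma(17/2, 317/5)
obs 10: x=-1/2 → posterior Inverse-Gamma(9, 2581/40)
obs 11: x=5/2 → posterior Inverse-Gamma(19/2, 1493/20)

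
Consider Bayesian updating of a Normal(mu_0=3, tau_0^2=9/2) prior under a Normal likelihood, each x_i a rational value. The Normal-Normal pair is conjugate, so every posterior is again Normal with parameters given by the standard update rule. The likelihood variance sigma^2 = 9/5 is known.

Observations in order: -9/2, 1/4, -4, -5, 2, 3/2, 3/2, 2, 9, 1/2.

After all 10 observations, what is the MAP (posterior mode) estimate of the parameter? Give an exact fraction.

89/208

obs 1: x=-9/2 → posterior Normal(-33/14, 9/7)
obs 2: x=1/4 → posterior Normal(-61/48, 3/4)
obs 3: x=-4 → posterior Normal(-141/68, 9/17)
obs 4: x=-5 → posterior Normal(-241/88, 9/22)
obs 5: x=2 → posterior Normal(-67/36, 1/3)
obs 6: x=3/2 → posterior Normal(-171/128, 9/32)
obs 7: x=3/2 → posterior Normal(-141/148, 9/37)
obs 8: x=2 → posterior Normal(-101/168, 3/14)
obs 9: x=9 → posterior Normal(79/188, 9/47)
obs 10: x=1/2 → posterior Normal(89/208, 9/52)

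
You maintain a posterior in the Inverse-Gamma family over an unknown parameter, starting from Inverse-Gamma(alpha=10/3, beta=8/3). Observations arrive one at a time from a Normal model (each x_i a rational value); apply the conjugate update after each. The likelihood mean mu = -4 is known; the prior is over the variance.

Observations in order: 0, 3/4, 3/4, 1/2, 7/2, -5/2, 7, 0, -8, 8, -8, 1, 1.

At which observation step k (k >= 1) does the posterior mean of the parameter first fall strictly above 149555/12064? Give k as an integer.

obs 1: x=0 → posterior Inverse-Gamma(23/6, 32/3)
obs 2: x=3/4 → posterior Inverse-Gamma(13/3, 2107/96)
obs 3: x=3/4 → posterior Inverse-Gamma(29/6, 1595/48)
obs 4: x=1/2 → posterior Inverse-Gamma(16/3, 2081/48)
obs 5: x=7/2 → posterior Inverse-Gamma(35/6, 3431/48)
obs 6: x=-5/2 → posterior Inverse-Gamma(19/3, 3485/48)
obs 7: x=7 → posterior Inverse-Gamma(41/6, 6389/48)
obs 8: x=0 → posterior Inverse-Gamma(22/3, 6773/48)
obs 9: x=-8 → posterior Inverse-Gamma(47/6, 7157/48)
obs 10: x=8 → posterior Inverse-Gamma(25/3, 10613/48)
obs 11: x=-8 → posterior Inverse-Gamma(53/6, 10997/48)
obs 12: x=1 → posterior Inverse-Gamma(28/3, 11597/48)
obs 13: x=1 → posterior Inverse-Gamma(59/6, 12197/48)

k = 5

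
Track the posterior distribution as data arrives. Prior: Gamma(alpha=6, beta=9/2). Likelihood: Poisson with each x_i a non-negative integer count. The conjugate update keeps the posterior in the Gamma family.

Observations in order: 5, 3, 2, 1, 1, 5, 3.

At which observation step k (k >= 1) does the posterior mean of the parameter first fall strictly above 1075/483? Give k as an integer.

obs 1: x=5 → posterior Gamma(11, 11/2)
obs 2: x=3 → posterior Gamma(14, 13/2)
obs 3: x=2 → posterior Gamma(16, 15/2)
obs 4: x=1 → posterior Gamma(17, 17/2)
obs 5: x=1 → posterior Gamma(18, 19/2)
obs 6: x=5 → posterior Gamma(23, 21/2)
obs 7: x=3 → posterior Gamma(26, 23/2)

k = 7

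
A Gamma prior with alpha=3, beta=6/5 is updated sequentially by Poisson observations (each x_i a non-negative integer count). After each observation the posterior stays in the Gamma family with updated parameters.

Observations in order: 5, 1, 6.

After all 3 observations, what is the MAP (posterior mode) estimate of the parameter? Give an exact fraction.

10/3

obs 1: x=5 → posterior Gamma(8, 11/5)
obs 2: x=1 → posterior Gamma(9, 16/5)
obs 3: x=6 → posterior Gamma(15, 21/5)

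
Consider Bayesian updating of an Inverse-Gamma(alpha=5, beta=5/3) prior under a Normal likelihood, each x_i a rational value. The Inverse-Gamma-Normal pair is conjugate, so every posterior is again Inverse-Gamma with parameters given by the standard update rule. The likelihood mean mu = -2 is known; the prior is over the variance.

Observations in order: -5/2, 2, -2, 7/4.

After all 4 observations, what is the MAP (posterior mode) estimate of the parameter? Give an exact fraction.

1615/768

obs 1: x=-5/2 → posterior Inverse-Gamma(11/2, 43/24)
obs 2: x=2 → posterior Inverse-Gamma(6, 235/24)
obs 3: x=-2 → posterior Inverse-Gamma(13/2, 235/24)
obs 4: x=7/4 → posterior Inverse-Gamma(7, 1615/96)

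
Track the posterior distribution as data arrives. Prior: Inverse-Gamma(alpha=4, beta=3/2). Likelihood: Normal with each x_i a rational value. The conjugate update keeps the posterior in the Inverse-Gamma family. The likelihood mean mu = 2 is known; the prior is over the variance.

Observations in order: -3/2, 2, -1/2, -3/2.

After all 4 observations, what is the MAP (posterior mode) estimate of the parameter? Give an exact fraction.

135/56

obs 1: x=-3/2 → posterior Inverse-Gamma(9/2, 61/8)
obs 2: x=2 → posterior Inverse-Gamma(5, 61/8)
obs 3: x=-1/2 → posterior Inverse-Gamma(11/2, 43/4)
obs 4: x=-3/2 → posterior Inverse-Gamma(6, 135/8)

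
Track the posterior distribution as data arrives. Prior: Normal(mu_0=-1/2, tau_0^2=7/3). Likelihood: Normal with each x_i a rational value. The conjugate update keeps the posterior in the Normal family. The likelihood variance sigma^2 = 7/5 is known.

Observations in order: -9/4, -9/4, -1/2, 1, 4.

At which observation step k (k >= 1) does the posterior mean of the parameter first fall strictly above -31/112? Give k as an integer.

k = 5

obs 1: x=-9/4 → posterior Normal(-51/32, 7/8)
obs 2: x=-9/4 → posterior Normal(-24/13, 7/13)
obs 3: x=-1/2 → posterior Normal(-53/36, 7/18)
obs 4: x=1 → posterior Normal(-43/46, 7/23)
obs 5: x=4 → posterior Normal(-3/56, 1/4)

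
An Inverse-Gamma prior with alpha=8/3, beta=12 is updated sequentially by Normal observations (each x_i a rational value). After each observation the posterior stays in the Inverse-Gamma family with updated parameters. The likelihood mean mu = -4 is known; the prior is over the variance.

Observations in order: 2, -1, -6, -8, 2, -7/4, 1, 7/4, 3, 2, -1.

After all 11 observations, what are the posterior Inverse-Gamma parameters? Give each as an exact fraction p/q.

obs 1: x=2 → posterior Inverse-Gamma(19/6, 30)
obs 2: x=-1 → posterior Inverse-Gamma(11/3, 69/2)
obs 3: x=-6 → posterior Inverse-Gamma(25/6, 73/2)
obs 4: x=-8 → posterior Inverse-Gamma(14/3, 89/2)
obs 5: x=2 → posterior Inverse-Gamma(31/6, 125/2)
obs 6: x=-7/4 → posterior Inverse-Gamma(17/3, 2081/32)
obs 7: x=1 → posterior Inverse-Gamma(37/6, 2481/32)
obs 8: x=7/4 → posterior Inverse-Gamma(20/3, 1505/16)
obs 9: x=3 → posterior Inverse-Gamma(43/6, 1897/16)
obs 10: x=2 → posterior Inverse-Gamma(23/3, 2185/16)
obs 11: x=-1 → posterior Inverse-Gamma(49/6, 2257/16)

alpha=49/6, beta=2257/16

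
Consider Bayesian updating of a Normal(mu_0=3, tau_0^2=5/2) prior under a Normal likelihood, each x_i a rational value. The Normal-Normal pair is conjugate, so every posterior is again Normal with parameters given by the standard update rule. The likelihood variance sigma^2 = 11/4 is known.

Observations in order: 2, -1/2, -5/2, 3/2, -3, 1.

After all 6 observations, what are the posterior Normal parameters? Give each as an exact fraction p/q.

obs 1: x=2 → posterior Normal(53/21, 55/42)
obs 2: x=-1/2 → posterior Normal(48/31, 55/62)
obs 3: x=-5/2 → posterior Normal(23/41, 55/82)
obs 4: x=3/2 → posterior Normal(38/51, 55/102)
obs 5: x=-3 → posterior Normal(8/61, 55/122)
obs 6: x=1 → posterior Normal(18/71, 55/142)

mu_0=18/71, tau_0^2=55/142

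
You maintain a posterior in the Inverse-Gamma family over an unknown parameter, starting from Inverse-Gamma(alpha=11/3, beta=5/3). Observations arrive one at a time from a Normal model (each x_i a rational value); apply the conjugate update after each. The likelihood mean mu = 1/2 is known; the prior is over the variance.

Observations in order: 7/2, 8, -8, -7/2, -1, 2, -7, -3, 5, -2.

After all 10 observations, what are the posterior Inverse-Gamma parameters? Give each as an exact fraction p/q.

obs 1: x=7/2 → posterior Inverse-Gamma(25/6, 37/6)
obs 2: x=8 → posterior Inverse-Gamma(14/3, 823/24)
obs 3: x=-8 → posterior Inverse-Gamma(31/6, 845/12)
obs 4: x=-7/2 → posterior Inverse-Gamma(17/3, 941/12)
obs 5: x=-1 → posterior Inverse-Gamma(37/6, 1909/24)
obs 6: x=2 → posterior Inverse-Gamma(20/3, 242/3)
obs 7: x=-7 → posterior Inverse-Gamma(43/6, 2611/24)
obs 8: x=-3 → posterior Inverse-Gamma(23/3, 1379/12)
obs 9: x=5 → posterior Inverse-Gamma(49/6, 3001/24)
obs 10: x=-2 → posterior Inverse-Gamma(26/3, 769/6)

alpha=26/3, beta=769/6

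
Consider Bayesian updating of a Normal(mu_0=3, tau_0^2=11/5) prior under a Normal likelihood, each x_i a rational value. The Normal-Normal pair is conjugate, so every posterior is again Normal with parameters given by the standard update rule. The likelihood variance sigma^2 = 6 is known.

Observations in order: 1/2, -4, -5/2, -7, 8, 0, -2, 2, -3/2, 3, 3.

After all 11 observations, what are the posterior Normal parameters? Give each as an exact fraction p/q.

obs 1: x=1/2 → posterior Normal(191/82, 66/41)
obs 2: x=-4 → posterior Normal(103/104, 33/26)
obs 3: x=-5/2 → posterior Normal(8/21, 22/21)
obs 4: x=-7 → posterior Normal(-53/74, 33/37)
obs 5: x=8 → posterior Normal(7/17, 66/85)
obs 6: x=0 → posterior Normal(35/96, 11/16)
obs 7: x=-2 → posterior Normal(13/107, 66/107)
obs 8: x=2 → posterior Normal(35/118, 33/59)
obs 9: x=-3/2 → posterior Normal(37/258, 22/43)
obs 10: x=3 → posterior Normal(103/280, 33/70)
obs 11: x=3 → posterior Normal(169/302, 66/151)

mu_0=169/302, tau_0^2=66/151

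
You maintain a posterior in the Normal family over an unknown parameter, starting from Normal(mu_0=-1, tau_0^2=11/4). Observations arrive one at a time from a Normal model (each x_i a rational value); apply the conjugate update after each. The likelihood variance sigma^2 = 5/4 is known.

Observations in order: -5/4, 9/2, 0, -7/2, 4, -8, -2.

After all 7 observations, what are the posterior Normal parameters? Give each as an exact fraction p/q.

obs 1: x=-5/4 → posterior Normal(-75/64, 55/64)
obs 2: x=9/2 → posterior Normal(41/36, 55/108)
obs 3: x=0 → posterior Normal(123/152, 55/152)
obs 4: x=-7/2 → posterior Normal(-31/196, 55/196)
obs 5: x=4 → posterior Normal(29/48, 11/48)
obs 6: x=-8 → posterior Normal(-207/284, 55/284)
obs 7: x=-2 → posterior Normal(-295/328, 55/328)

mu_0=-295/328, tau_0^2=55/328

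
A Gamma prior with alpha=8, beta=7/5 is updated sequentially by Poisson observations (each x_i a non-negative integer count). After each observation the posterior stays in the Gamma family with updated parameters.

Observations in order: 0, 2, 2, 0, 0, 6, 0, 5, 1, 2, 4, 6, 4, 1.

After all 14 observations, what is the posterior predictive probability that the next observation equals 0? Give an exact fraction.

obs 1: x=0 → posterior Gamma(8, 12/5)
obs 2: x=2 → posterior Gamma(10, 17/5)
obs 3: x=2 → posterior Gamma(12, 22/5)
obs 4: x=0 → posterior Gamma(12, 27/5)
obs 5: x=0 → posterior Gamma(12, 32/5)
obs 6: x=6 → posterior Gamma(18, 37/5)
obs 7: x=0 → posterior Gamma(18, 42/5)
obs 8: x=5 → posterior Gamma(23, 47/5)
obs 9: x=1 → posterior Gamma(24, 52/5)
obs 10: x=2 → posterior Gamma(26, 57/5)
obs 11: x=4 → posterior Gamma(30, 62/5)
obs 12: x=6 → posterior Gamma(36, 67/5)
obs 13: x=4 → posterior Gamma(40, 72/5)
obs 14: x=1 → posterior Gamma(41, 77/5)

221880804596155822483916220420443821810533948253748281037527829169937762144877/2926630860055278500997552034267543400541920722186054355964082740007147071864832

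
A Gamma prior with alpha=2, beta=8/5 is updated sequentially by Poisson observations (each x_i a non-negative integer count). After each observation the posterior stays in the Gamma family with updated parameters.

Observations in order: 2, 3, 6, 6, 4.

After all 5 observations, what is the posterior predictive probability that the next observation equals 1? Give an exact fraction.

obs 1: x=2 → posterior Gamma(4, 13/5)
obs 2: x=3 → posterior Gamma(7, 18/5)
obs 3: x=6 → posterior Gamma(13, 23/5)
obs 4: x=6 → posterior Gamma(19, 28/5)
obs 5: x=4 → posterior Gamma(23, 33/5)

9694344694556421092069954486290900755/82187603825523214603738912597460647936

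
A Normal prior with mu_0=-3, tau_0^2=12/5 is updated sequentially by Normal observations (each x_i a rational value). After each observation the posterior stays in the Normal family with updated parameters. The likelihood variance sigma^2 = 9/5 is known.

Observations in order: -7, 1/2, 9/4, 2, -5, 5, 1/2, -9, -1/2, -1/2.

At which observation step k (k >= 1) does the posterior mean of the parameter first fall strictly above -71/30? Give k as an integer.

obs 1: x=-7 → posterior Normal(-37/7, 36/35)
obs 2: x=1/2 → posterior Normal(-35/11, 36/55)
obs 3: x=9/4 → posterior Normal(-26/15, 12/25)
obs 4: x=2 → posterior Normal(-18/19, 36/95)
obs 5: x=-5 → posterior Normal(-38/23, 36/115)
obs 6: x=5 → posterior Normal(-2/3, 4/15)
obs 7: x=1/2 → posterior Normal(-16/31, 36/155)
obs 8: x=-9 → posterior Normal(-52/35, 36/175)
obs 9: x=-1/2 → posterior Normal(-18/13, 12/65)
obs 10: x=-1/2 → posterior Normal(-56/43, 36/215)

k = 3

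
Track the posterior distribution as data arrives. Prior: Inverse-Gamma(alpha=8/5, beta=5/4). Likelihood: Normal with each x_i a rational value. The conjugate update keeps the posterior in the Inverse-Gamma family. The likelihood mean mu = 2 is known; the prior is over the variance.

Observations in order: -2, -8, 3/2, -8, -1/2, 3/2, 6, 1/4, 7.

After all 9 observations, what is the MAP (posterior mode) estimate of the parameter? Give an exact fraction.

21545/1136

obs 1: x=-2 → posterior Inverse-Gamma(21/10, 37/4)
obs 2: x=-8 → posterior Inverse-Gamma(13/5, 237/4)
obs 3: x=3/2 → posterior Inverse-Gamma(31/10, 475/8)
obs 4: x=-8 → posterior Inverse-Gamma(18/5, 875/8)
obs 5: x=-1/2 → posterior Inverse-Gamma(41/10, 225/2)
obs 6: x=3/2 → posterior Inverse-Gamma(23/5, 901/8)
obs 7: x=6 → posterior Inverse-Gamma(51/10, 965/8)
obs 8: x=1/4 → posterior Inverse-Gamma(28/5, 3909/32)
obs 9: x=7 → posterior Inverse-Gamma(61/10, 4309/32)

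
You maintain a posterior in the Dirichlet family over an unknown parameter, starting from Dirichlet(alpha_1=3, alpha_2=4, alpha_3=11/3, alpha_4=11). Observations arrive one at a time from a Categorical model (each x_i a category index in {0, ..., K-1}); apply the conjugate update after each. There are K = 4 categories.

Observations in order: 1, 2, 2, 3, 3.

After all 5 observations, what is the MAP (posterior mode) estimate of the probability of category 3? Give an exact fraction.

obs 1: x=1 → posterior Dirichlet(3, 5, 11/3, 11)
obs 2: x=2 → posterior Dirichlet(3, 5, 14/3, 11)
obs 3: x=2 → posterior Dirichlet(3, 5, 17/3, 11)
obs 4: x=3 → posterior Dirichlet(3, 5, 17/3, 12)
obs 5: x=3 → posterior Dirichlet(3, 5, 17/3, 13)

9/17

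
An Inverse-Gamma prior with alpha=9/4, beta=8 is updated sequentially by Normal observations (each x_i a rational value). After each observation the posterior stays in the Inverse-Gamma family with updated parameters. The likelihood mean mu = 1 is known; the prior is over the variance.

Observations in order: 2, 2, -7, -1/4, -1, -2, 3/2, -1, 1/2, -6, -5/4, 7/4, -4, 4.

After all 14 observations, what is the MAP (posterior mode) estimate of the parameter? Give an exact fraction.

3035/328

obs 1: x=2 → posterior Inverse-Gamma(11/4, 17/2)
obs 2: x=2 → posterior Inverse-Gamma(13/4, 9)
obs 3: x=-7 → posterior Inverse-Gamma(15/4, 41)
obs 4: x=-1/4 → posterior Inverse-Gamma(17/4, 1337/32)
obs 5: x=-1 → posterior Inverse-Gamma(19/4, 1401/32)
obs 6: x=-2 → posterior Inverse-Gamma(21/4, 1545/32)
obs 7: x=3/2 → posterior Inverse-Gamma(23/4, 1549/32)
obs 8: x=-1 → posterior Inverse-Gamma(25/4, 1613/32)
obs 9: x=1/2 → posterior Inverse-Gamma(27/4, 1617/32)
obs 10: x=-6 → posterior Inverse-Gamma(29/4, 2401/32)
obs 11: x=-5/4 → posterior Inverse-Gamma(31/4, 1241/16)
obs 12: x=7/4 → posterior Inverse-Gamma(33/4, 2491/32)
obs 13: x=-4 → posterior Inverse-Gamma(35/4, 2891/32)
obs 14: x=4 → posterior Inverse-Gamma(37/4, 3035/32)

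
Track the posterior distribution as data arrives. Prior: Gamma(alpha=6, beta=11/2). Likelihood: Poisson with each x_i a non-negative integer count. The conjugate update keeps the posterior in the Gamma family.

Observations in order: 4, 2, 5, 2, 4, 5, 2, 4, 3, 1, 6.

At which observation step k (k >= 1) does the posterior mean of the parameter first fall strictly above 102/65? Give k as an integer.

obs 1: x=4 → posterior Gamma(10, 13/2)
obs 2: x=2 → posterior Gamma(12, 15/2)
obs 3: x=5 → posterior Gamma(17, 17/2)
obs 4: x=2 → posterior Gamma(19, 19/2)
obs 5: x=4 → posterior Gamma(23, 21/2)
obs 6: x=5 → posterior Gamma(28, 23/2)
obs 7: x=2 → posterior Gamma(30, 25/2)
obs 8: x=4 → posterior Gamma(34, 27/2)
obs 9: x=3 → posterior Gamma(37, 29/2)
obs 10: x=1 → posterior Gamma(38, 31/2)
obs 11: x=6 → posterior Gamma(44, 33/2)

k = 2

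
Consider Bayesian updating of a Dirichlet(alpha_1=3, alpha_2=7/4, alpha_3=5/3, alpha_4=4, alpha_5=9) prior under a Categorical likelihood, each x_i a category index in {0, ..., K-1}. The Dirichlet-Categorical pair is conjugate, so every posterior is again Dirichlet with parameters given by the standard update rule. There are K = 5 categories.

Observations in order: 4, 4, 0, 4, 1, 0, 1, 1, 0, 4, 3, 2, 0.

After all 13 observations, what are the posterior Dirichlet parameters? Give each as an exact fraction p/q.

obs 1: x=4 → posterior Dirichlet(3, 7/4, 5/3, 4, 10)
obs 2: x=4 → posterior Dirichlet(3, 7/4, 5/3, 4, 11)
obs 3: x=0 → posterior Dirichlet(4, 7/4, 5/3, 4, 11)
obs 4: x=4 → posterior Dirichlet(4, 7/4, 5/3, 4, 12)
obs 5: x=1 → posterior Dirichlet(4, 11/4, 5/3, 4, 12)
obs 6: x=0 → posterior Dirichlet(5, 11/4, 5/3, 4, 12)
obs 7: x=1 → posterior Dirichlet(5, 15/4, 5/3, 4, 12)
obs 8: x=1 → posterior Dirichlet(5, 19/4, 5/3, 4, 12)
obs 9: x=0 → posterior Dirichlet(6, 19/4, 5/3, 4, 12)
obs 10: x=4 → posterior Dirichlet(6, 19/4, 5/3, 4, 13)
obs 11: x=3 → posterior Dirichlet(6, 19/4, 5/3, 5, 13)
obs 12: x=2 → posterior Dirichlet(6, 19/4, 8/3, 5, 13)
obs 13: x=0 → posterior Dirichlet(7, 19/4, 8/3, 5, 13)

alpha_1=7, alpha_2=19/4, alpha_3=8/3, alpha_4=5, alpha_5=13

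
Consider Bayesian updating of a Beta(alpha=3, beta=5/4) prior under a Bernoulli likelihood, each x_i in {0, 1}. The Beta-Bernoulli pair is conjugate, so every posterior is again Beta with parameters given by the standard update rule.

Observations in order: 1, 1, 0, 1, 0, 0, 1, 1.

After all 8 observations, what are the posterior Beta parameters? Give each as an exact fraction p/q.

alpha=8, beta=17/4

obs 1: x=1 → posterior Beta(4, 5/4)
obs 2: x=1 → posterior Beta(5, 5/4)
obs 3: x=0 → posterior Beta(5, 9/4)
obs 4: x=1 → posterior Beta(6, 9/4)
obs 5: x=0 → posterior Beta(6, 13/4)
obs 6: x=0 → posterior Beta(6, 17/4)
obs 7: x=1 → posterior Beta(7, 17/4)
obs 8: x=1 → posterior Beta(8, 17/4)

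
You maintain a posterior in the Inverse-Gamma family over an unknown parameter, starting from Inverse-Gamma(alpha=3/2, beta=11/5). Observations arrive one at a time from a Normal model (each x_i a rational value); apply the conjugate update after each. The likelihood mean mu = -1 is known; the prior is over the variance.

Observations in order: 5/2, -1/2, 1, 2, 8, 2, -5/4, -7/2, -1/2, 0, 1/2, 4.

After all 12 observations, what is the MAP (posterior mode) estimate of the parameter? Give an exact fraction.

obs 1: x=5/2 → posterior Inverse-Gamma(2, 333/40)
obs 2: x=-1/2 → posterior Inverse-Gamma(5/2, 169/20)
obs 3: x=1 → posterior Inverse-Gamma(3, 209/20)
obs 4: x=2 → posterior Inverse-Gamma(7/2, 299/20)
obs 5: x=8 → posterior Inverse-Gamma(4, 1109/20)
obs 6: x=2 → posterior Inverse-Gamma(9/2, 1199/20)
obs 7: x=-5/4 → posterior Inverse-Gamma(5, 9597/160)
obs 8: x=-7/2 → posterior Inverse-Gamma(11/2, 10097/160)
obs 9: x=-1/2 → posterior Inverse-Gamma(6, 10117/160)
obs 10: x=0 → posterior Inverse-Gamma(13/2, 10197/160)
obs 11: x=1/2 → posterior Inverse-Gamma(7, 10377/160)
obs 12: x=4 → posterior Inverse-Gamma(15/2, 12377/160)

12377/1360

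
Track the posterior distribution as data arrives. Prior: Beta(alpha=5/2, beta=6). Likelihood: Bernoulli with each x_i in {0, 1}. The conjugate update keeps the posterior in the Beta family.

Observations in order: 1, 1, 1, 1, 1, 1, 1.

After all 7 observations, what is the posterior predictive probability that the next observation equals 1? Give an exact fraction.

obs 1: x=1 → posterior Beta(7/2, 6)
obs 2: x=1 → posterior Beta(9/2, 6)
obs 3: x=1 → posterior Beta(11/2, 6)
obs 4: x=1 → posterior Beta(13/2, 6)
obs 5: x=1 → posterior Beta(15/2, 6)
obs 6: x=1 → posterior Beta(17/2, 6)
obs 7: x=1 → posterior Beta(19/2, 6)

19/31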